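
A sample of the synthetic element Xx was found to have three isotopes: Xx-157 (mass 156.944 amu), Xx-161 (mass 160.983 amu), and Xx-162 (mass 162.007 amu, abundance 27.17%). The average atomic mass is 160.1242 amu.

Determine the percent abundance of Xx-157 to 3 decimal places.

28.151%

Let x and y be the fractions of Xx-157 and Xx-161. Then x + y = 1 − 0.2717 = 0.7283 and 156.944x + 160.983y = 160.1242 − 0.2717×162.007 = 116.1068981.
Substituting: 156.944x + 160.983(0.7283 − x) = 116.1068981
(156.944 − 160.983)x = -1.1370208  ⇒  x = 0.28151, y = 0.44679
Xx-157: 28.151%, Xx-161: 44.679%.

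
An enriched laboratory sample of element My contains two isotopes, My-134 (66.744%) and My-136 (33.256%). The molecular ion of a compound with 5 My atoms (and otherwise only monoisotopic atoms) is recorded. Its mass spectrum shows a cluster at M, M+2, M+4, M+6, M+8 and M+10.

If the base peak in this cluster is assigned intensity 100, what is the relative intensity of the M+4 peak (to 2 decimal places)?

Binomial terms of (0.66744 + 0.33256)^5: M 0.1325, M+2 0.3300, M+4 0.3288, M+6 0.1638, M+8 0.0408, M+10 0.0041 → M+2 is the base peak.
P(M+2) = C(5,1) × 0.66744^4 × 0.33256^1 = 5 × 0.198449 × 0.33256 = 0.329981 (base)
P(M+4) = C(5,2) × 0.66744^3 × 0.33256^2 = 10 × 0.2973286 × 0.11059615 = 0.328834
Relative intensity = 0.328834 / 0.329981 × 100 = 99.65

99.65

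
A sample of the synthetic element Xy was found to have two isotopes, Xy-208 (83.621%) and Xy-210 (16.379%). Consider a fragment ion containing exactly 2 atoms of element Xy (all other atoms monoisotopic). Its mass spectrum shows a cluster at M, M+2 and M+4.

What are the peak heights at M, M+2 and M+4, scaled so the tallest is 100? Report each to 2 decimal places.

Each Xy atom is independently Xy-208 (p = 0.83621) or Xy-210 (q = 0.16379); the cluster is the binomial expansion (p + q)^2.
P(M) = 0.83621^2 = 0.699247
P(M+2) = 2 × 0.83621^1 × 0.16379^1 = 0.273926
P(M+4) = 0.16379^2 = 0.026827
The M peak is largest (0.699247); scaling to 100 gives 100.00 : 39.17 : 3.84.

100.00 : 39.17 : 3.84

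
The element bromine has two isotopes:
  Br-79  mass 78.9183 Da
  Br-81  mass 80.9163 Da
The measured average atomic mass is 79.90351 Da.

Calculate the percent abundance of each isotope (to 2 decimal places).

Br-79: 50.69%, Br-81: 49.31%

Writing the weighted mean with unknown fraction x of Br-79:
78.9183·x + 80.9163·(1 − x) = 79.90351
(78.9183 − 80.9163)·x = 79.90351 − 80.9163
x = -1.01279 / -1.9980 = 0.50690 → 50.69% Br-79, 49.31% Br-81.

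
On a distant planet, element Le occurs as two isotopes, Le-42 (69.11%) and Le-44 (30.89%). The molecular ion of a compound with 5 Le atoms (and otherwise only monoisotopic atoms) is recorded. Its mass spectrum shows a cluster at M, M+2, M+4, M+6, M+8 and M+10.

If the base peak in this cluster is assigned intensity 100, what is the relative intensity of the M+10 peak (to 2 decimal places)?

Binomial terms of (0.6911 + 0.3089)^5: M 0.1577, M+2 0.3523, M+4 0.3150, M+6 0.1408, M+8 0.0315, M+10 0.0028 → M+2 is the base peak.
P(M+2) = C(5,1) × 0.6911^4 × 0.3089^1 = 5 × 0.22812011 × 0.3089 = 0.352332 (base)
P(M+10) = C(5,5) × 0.6911^0 × 0.3089^5 = 1 × 1.0000 × 0.00281248 = 0.002812
Relative intensity = 0.002812 / 0.352332 × 100 = 0.80

0.80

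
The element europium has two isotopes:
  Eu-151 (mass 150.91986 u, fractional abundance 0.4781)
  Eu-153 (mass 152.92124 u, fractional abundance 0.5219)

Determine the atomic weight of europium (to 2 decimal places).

Ar = Σ fᵢ·mᵢ = 0.4781 × 150.91986 + 0.5219 × 152.92124
= 72.154785 + 79.809595 = 151.964380 u

151.96 u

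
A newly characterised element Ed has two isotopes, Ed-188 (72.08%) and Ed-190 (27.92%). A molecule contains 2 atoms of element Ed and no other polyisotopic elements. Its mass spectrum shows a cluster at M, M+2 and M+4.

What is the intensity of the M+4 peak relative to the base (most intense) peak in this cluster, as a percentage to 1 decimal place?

Binomial terms of (0.7208 + 0.2792)^2: M 0.5196, M+2 0.4025, M+4 0.0780 → M is the base peak.
P(M) = C(2,0) × 0.7208^2 × 0.2792^0 = 1 × 0.51955264 × 1.0000 = 0.519553 (base)
P(M+4) = C(2,2) × 0.7208^0 × 0.2792^2 = 1 × 1.0000 × 0.07795264 = 0.077953
Relative intensity = 0.077953 / 0.519553 × 100 = 15.0

15.0%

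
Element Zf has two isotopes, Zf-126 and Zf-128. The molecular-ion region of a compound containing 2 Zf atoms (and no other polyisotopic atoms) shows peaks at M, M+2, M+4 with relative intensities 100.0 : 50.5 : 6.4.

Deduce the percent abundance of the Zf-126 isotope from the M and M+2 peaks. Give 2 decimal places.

79.84%

Let p = fractional abundance of Zf-126. I(M+2)/I(M) = [C(2,1)·p^1·(1−p)] / p^2 = 2·(1−p)/p = 50.5/100.0 = 0.5050
(1−p)/p = 0.5050/2 = 0.2525  ⇒  p = 1/(1 + 0.2525) = 0.7984
Zf-126: 79.84%, Zf-128: 20.16%.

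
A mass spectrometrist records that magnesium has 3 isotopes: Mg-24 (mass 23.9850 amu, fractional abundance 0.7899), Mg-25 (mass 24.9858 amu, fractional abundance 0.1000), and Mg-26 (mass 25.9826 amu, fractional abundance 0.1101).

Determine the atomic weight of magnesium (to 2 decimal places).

Weight each isotope mass by its fractional abundance: 0.7899 × 23.9850 + 0.1000 × 24.9858 + 0.1101 × 25.9826
= 18.94575 + 2.49858 + 2.86068 = 24.30501 amu

24.31 amu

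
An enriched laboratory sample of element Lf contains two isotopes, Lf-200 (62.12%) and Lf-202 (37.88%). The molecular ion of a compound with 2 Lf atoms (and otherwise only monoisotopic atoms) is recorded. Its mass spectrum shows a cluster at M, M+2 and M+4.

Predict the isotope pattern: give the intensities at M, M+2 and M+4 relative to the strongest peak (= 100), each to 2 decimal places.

Expanding (0.6212 + 0.3788)^2:
P(M) = 0.6212^2 = 0.385889
P(M+2) = 2 × 0.6212^1 × 0.3788^1 = 0.470621
P(M+4) = 0.3788^2 = 0.143489
The M+2 peak is largest (0.470621); scaling to 100 gives 82.00 : 100.00 : 30.49.

82.00 : 100.00 : 30.49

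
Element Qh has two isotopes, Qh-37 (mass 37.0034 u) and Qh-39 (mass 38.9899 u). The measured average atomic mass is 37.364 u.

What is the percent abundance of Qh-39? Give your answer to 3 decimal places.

18.153%

With x = fraction of Qh-37 (so Qh-39 is 1 − x):
37.0034·x + 38.9899·(1 − x) = 37.364
(37.0034 − 38.9899)·x = 37.364 − 38.9899
x = -1.6259 / -1.9865 = 0.81847 → 81.847% Qh-37, 18.153% Qh-39.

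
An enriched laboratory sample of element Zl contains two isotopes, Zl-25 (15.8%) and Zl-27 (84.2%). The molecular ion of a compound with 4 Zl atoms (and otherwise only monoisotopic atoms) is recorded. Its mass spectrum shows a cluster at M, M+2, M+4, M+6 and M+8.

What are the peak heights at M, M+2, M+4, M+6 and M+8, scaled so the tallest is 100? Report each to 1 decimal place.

0.1 : 2.6 : 21.1 : 75.1 : 100.0

The 4 Zl atoms are independent, so intensities follow the terms of (0.158 + 0.842)^4.
P(M) = 0.158^4 = 0.000623
P(M+2) = 4 × 0.158^3 × 0.842^1 = 0.013284
P(M+4) = 6 × 0.158^2 × 0.842^2 = 0.106191
P(M+6) = 4 × 0.158^1 × 0.842^3 = 0.377271
P(M+8) = 0.842^4 = 0.502630
The M+8 peak is largest (0.502630); scaling to 100 gives 0.1 : 2.6 : 21.1 : 75.1 : 100.0.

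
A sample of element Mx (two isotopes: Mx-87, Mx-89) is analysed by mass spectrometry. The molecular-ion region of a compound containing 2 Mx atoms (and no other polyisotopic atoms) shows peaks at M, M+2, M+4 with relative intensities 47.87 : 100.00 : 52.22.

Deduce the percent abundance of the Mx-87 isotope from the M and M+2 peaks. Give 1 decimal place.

48.9%

If p is the fraction of Mx that is Mx-87, then I(M+2)/I(M) = [C(2,1)·p^1·(1−p)] / p^2 = 2·(1−p)/p = 100.00/47.87 = 2.0890
(1−p)/p = 2.0890/2 = 1.0445  ⇒  p = 1/(1 + 1.0445) = 0.4891
Mx-87: 48.9%, Mx-89: 51.1%.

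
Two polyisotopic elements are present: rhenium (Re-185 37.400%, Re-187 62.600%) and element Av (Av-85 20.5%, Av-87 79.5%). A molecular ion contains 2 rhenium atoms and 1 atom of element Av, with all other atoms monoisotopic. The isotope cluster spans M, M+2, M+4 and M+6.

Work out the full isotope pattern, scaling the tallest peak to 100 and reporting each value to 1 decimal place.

Rhenium pattern (n=2): 0.139876 : 0.468248 : 0.391876
Element Av pattern (n=1): 0.2050 : 0.7950
Convolve the two distributions (both contribute in 2-u steps):
  M: 0.139876×0.2050 = 0.028675
  M+2: 0.139876×0.7950 + 0.468248×0.2050 = 0.207192
  M+4: 0.468248×0.7950 + 0.391876×0.2050 = 0.452592
  M+6: 0.391876×0.7950 = 0.311541
Scale to base peak (0.452592) = 100: 6.3 : 45.8 : 100.0 : 68.8

6.3 : 45.8 : 100.0 : 68.8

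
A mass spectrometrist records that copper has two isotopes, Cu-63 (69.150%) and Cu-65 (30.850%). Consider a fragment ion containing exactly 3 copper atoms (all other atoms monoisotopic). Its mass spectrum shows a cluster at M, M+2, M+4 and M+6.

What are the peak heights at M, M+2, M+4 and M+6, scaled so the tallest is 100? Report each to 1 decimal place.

Each Cu atom is independently Cu-63 (p = 0.69150) or Cu-65 (q = 0.30850); the cluster is the binomial expansion (p + q)^3.
P(M) = 0.69150^3 = 0.330656
P(M+2) = 3 × 0.69150^2 × 0.30850^1 = 0.442548
P(M+4) = 3 × 0.69150^1 × 0.30850^2 = 0.197435
P(M+6) = 0.30850^3 = 0.029361
The M+2 peak is largest (0.442548); scaling to 100 gives 74.7 : 100.0 : 44.6 : 6.6.

74.7 : 100.0 : 44.6 : 6.6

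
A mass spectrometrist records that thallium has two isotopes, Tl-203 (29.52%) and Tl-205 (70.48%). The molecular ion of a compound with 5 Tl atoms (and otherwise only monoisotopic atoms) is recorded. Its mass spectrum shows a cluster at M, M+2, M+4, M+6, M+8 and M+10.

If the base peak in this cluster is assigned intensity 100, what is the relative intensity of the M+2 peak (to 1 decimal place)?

7.3

(0.2952 + 0.7048)^5 gives M 0.0022, M+2 0.0268, M+4 0.1278, M+6 0.3051, M+8 0.3642, M+10 0.1739; the largest is M+8.
P(M+8) = C(5,4) × 0.2952^1 × 0.7048^4 = 5 × 0.2952 × 0.24675365 = 0.364208 (base)
P(M+2) = C(5,1) × 0.2952^4 × 0.7048^1 = 5 × 0.00759391 × 0.7048 = 0.026761
Relative intensity = 0.026761 / 0.364208 × 100 = 7.3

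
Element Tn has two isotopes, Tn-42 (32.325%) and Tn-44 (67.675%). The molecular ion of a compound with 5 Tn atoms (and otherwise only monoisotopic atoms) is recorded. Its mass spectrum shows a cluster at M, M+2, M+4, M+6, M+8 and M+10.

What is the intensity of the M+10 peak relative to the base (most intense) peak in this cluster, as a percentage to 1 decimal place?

41.9%

(0.32325 + 0.67675)^5 gives M 0.0035, M+2 0.0369, M+4 0.1547, M+6 0.3239, M+8 0.3390, M+10 0.1420; the largest is M+8.
P(M+8) = C(5,4) × 0.32325^1 × 0.67675^4 = 5 × 0.32325 × 0.20975536 = 0.339017 (base)
P(M+10) = C(5,5) × 0.32325^0 × 0.67675^5 = 1 × 1.0000 × 0.14195194 = 0.141952
Relative intensity = 0.141952 / 0.339017 × 100 = 41.9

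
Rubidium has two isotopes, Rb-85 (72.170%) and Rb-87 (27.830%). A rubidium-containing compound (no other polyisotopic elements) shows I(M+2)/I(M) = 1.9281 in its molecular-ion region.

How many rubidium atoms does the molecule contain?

The M+2/M ratio from n Rb atoms is n · q/p = n · 0.27830/0.72170.
n = 1.9281 × 0.72170/0.27830 = 5.00 ≈ 5

5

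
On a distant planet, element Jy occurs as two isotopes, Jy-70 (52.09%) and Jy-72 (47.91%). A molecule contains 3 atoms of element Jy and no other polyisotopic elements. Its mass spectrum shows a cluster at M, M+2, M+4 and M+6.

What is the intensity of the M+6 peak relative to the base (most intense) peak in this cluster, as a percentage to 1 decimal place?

28.2%

(0.5209 + 0.4791)^3 gives M 0.1413, M+2 0.3900, M+4 0.3587, M+6 0.1100; the largest is M+2.
P(M+2) = C(3,1) × 0.5209^2 × 0.4791^1 = 3 × 0.27133681 × 0.4791 = 0.389992 (base)
P(M+6) = C(3,3) × 0.5209^0 × 0.4791^3 = 1 × 1.0000 × 0.10997109 = 0.109971
Relative intensity = 0.109971 / 0.389992 × 100 = 28.2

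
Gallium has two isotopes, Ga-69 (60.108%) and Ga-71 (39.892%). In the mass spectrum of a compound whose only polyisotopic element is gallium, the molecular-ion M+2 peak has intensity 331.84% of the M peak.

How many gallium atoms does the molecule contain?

The M+2/M ratio from n Ga atoms is n · q/p = n · 0.39892/0.60108.
n = 3.3184 × 0.60108/0.39892 = 5.00 ≈ 5

5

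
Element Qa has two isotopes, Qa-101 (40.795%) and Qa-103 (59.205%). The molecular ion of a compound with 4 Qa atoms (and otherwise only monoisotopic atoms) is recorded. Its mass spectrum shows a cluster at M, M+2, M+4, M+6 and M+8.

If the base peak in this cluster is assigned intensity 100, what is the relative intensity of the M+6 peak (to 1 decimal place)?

Term probabilities: M 0.0277, M+2 0.1608, M+4 0.3500, M+6 0.3386, M+8 0.1229. Base peak = M+4.
P(M+4) = C(4,2) × 0.40795^2 × 0.59205^2 = 6 × 0.1664232 × 0.3505232 = 0.350011 (base)
P(M+6) = C(4,3) × 0.40795^1 × 0.59205^3 = 4 × 0.40795 × 0.20752726 = 0.338643
Relative intensity = 0.338643 / 0.350011 × 100 = 96.8

96.8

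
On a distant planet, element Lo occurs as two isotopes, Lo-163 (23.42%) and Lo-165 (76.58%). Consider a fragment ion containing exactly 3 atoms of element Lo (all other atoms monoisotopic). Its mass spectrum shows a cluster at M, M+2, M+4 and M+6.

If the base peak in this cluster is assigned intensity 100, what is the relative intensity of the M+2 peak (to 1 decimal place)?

(0.2342 + 0.7658)^3 gives M 0.0128, M+2 0.1260, M+4 0.4120, M+6 0.4491; the largest is M+6.
P(M+6) = C(3,3) × 0.2342^0 × 0.7658^3 = 1 × 1.0000 × 0.44910313 = 0.449103 (base)
P(M+2) = C(3,1) × 0.2342^2 × 0.7658^1 = 3 × 0.05484964 × 0.7658 = 0.126012
Relative intensity = 0.126012 / 0.449103 × 100 = 28.1

28.1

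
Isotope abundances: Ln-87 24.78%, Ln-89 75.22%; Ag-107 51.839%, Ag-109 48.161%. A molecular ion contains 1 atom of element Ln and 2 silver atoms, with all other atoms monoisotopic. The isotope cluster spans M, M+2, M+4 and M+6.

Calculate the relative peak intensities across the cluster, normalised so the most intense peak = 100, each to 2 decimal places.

15.38 : 75.25 : 100.00 : 40.29

Element Ln pattern (n=1): 0.2478 : 0.7522
Silver pattern (n=2): 0.26872819 : 0.49932362 : 0.23194819
Convolve the two distributions (both contribute in 2-u steps):
  M: 0.2478×0.26872819 = 0.066591
  M+2: 0.2478×0.49932362 + 0.7522×0.26872819 = 0.325870
  M+4: 0.2478×0.23194819 + 0.7522×0.49932362 = 0.433068
  M+6: 0.7522×0.23194819 = 0.174471
Scale to base peak (0.433068) = 100: 15.38 : 75.25 : 100.00 : 40.29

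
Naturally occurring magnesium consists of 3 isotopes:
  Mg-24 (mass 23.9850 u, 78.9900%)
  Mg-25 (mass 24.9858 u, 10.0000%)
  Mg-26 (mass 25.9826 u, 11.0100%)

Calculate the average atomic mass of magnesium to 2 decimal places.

24.31 u

Ar = Σ fᵢ·mᵢ = 0.789900 × 23.9850 + 0.100000 × 24.9858 + 0.110100 × 25.9826
= 18.94575 + 2.49858 + 2.86068 = 24.30501 u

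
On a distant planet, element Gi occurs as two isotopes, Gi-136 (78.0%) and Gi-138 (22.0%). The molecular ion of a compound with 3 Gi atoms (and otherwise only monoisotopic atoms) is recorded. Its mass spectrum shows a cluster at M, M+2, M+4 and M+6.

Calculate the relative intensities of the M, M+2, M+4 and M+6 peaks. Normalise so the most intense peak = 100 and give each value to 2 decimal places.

100.00 : 84.62 : 23.87 : 2.24

Expanding (0.780 + 0.220)^3:
P(M) = 0.780^3 = 0.474552
P(M+2) = 3 × 0.780^2 × 0.220^1 = 0.401544
P(M+4) = 3 × 0.780^1 × 0.220^2 = 0.113256
P(M+6) = 0.220^3 = 0.010648
The M peak is largest (0.474552); scaling to 100 gives 100.00 : 84.62 : 23.87 : 2.24.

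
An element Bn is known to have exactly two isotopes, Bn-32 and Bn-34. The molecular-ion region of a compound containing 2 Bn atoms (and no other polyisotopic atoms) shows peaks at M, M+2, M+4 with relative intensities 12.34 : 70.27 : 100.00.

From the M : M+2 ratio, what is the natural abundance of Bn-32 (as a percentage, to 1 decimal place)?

26.0%

If p is the fraction of Bn that is Bn-32, then I(M+2)/I(M) = [C(2,1)·p^1·(1−p)] / p^2 = 2·(1−p)/p = 70.27/12.34 = 5.6945
(1−p)/p = 5.6945/2 = 2.8472  ⇒  p = 1/(1 + 2.8472) = 0.2599
Bn-32: 26.0%, Bn-34: 74.0%.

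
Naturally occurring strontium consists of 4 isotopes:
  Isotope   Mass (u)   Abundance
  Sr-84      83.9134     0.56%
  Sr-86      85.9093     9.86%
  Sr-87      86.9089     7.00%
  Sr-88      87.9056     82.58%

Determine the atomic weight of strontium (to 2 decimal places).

87.62 u

The abundance-weighted mean is 0.0056 × 83.9134 + 0.0986 × 85.9093 + 0.0700 × 86.9089 + 0.8258 × 87.9056
= 0.46992 + 8.47066 + 6.08362 + 72.59244 = 87.61664 u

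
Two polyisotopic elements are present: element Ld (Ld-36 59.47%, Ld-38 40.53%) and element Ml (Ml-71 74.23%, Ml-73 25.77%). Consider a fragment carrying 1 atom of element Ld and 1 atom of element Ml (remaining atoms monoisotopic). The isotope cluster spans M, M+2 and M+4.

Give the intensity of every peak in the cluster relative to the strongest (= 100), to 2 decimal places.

97.21 : 100.00 : 23.00

Element Ld pattern (n=1): 0.5947 : 0.4053
Element Ml pattern (n=1): 0.7423 : 0.2577
Convolve the two distributions (both contribute in 2-u steps):
  M: 0.5947×0.7423 = 0.441446
  M+2: 0.5947×0.2577 + 0.4053×0.7423 = 0.454108
  M+4: 0.4053×0.2577 = 0.104446
Scale to base peak (0.454108) = 100: 97.21 : 100.00 : 23.00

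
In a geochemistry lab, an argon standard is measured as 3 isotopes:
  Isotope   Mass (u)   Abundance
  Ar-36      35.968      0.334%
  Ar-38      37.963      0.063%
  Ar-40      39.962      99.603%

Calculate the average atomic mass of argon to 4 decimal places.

39.9474 u

Ar = Σ fᵢ·mᵢ = 0.00334 × 35.968 + 0.00063 × 37.963 + 0.99603 × 39.962
= 0.12013 + 0.02392 + 39.80335 = 39.94740 u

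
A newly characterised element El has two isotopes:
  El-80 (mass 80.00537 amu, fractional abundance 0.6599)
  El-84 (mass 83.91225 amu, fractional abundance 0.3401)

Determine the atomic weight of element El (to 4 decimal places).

Weight each isotope mass by its fractional abundance: 0.6599 × 80.00537 + 0.3401 × 83.91225
= 52.795544 + 28.538556 = 81.334100 amu

81.3341 amu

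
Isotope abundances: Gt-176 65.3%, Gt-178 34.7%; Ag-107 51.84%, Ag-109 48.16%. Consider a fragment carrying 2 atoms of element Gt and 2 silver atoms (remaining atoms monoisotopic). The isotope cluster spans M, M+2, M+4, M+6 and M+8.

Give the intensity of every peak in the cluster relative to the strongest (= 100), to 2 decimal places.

Element Gt pattern (n=2): 0.426409 : 0.453182 : 0.120409
Silver pattern (n=2): 0.26873856 : 0.49932288 : 0.23193856
Convolve the two distributions (both contribute in 2-u steps):
  M: 0.426409×0.26873856 = 0.114593
  M+2: 0.426409×0.49932288 + 0.453182×0.26873856 = 0.334703
  M+4: 0.426409×0.23193856 + 0.453182×0.49932288 + 0.120409×0.26873856 = 0.357543
  M+6: 0.453182×0.23193856 + 0.120409×0.49932288 = 0.165233
  M+8: 0.120409×0.23193856 = 0.027927
Scale to base peak (0.357543) = 100: 32.05 : 93.61 : 100.00 : 46.21 : 7.81

32.05 : 93.61 : 100.00 : 46.21 : 7.81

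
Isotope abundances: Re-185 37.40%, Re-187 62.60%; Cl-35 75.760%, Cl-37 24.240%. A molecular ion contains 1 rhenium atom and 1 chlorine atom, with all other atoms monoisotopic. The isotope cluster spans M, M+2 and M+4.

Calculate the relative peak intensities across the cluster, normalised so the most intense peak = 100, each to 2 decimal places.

50.16 : 100.00 : 26.86

Rhenium pattern (n=1): 0.3740 : 0.6260
Chlorine pattern (n=1): 0.7576 : 0.2424
Convolve the two distributions (both contribute in 2-u steps):
  M: 0.3740×0.7576 = 0.283342
  M+2: 0.3740×0.2424 + 0.6260×0.7576 = 0.564915
  M+4: 0.6260×0.2424 = 0.151742
Scale to base peak (0.564915) = 100: 50.16 : 100.00 : 26.86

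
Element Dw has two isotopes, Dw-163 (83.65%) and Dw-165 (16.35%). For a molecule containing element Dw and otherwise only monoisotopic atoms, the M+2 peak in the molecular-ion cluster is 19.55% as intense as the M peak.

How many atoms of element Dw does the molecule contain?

For n independent Dw atoms, I(M+2)/I(M) = n · (abundance Dw-165) / (abundance Dw-163) = n · 0.1635/0.8365.
n = 0.1955 × 0.8365/0.1635 = 1.00 ≈ 1

1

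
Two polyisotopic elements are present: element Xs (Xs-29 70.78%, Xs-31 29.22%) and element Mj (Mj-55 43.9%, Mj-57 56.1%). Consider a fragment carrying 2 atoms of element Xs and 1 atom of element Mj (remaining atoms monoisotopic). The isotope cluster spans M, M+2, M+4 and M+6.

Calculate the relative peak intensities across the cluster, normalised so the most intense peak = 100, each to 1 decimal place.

47.5 : 100.0 : 58.3 : 10.4

Element Xs pattern (n=2): 0.50098084 : 0.41363832 : 0.08538084
Element Mj pattern (n=1): 0.4390 : 0.5610
Convolve the two distributions (both contribute in 2-u steps):
  M: 0.50098084×0.4390 = 0.219931
  M+2: 0.50098084×0.5610 + 0.41363832×0.4390 = 0.462637
  M+4: 0.41363832×0.5610 + 0.08538084×0.4390 = 0.269533
  M+6: 0.08538084×0.5610 = 0.047899
Scale to base peak (0.462637) = 100: 47.5 : 100.0 : 58.3 : 10.4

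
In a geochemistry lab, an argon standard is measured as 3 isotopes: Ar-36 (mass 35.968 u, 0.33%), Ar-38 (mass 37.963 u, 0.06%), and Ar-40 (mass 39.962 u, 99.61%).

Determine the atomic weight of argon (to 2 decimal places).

Weight each isotope mass by its fractional abundance: 0.0033 × 35.968 + 0.0006 × 37.963 + 0.9961 × 39.962
= 0.1187 + 0.0228 + 39.8061 = 39.9476 u

39.95 u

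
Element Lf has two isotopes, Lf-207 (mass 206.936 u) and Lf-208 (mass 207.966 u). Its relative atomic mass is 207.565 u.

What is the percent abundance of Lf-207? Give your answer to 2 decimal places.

38.93%

Writing the weighted mean with unknown fraction x of Lf-207:
206.936·x + 207.966·(1 − x) = 207.565
(206.936 − 207.966)·x = 207.565 − 207.966
x = -0.401 / -1.030 = 0.38932 → 38.93% Lf-207, 61.07% Lf-208.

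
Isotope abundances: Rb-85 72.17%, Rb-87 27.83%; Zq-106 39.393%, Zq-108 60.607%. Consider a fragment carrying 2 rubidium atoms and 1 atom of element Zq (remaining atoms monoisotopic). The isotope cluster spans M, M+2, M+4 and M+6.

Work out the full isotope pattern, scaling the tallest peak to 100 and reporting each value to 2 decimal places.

Rubidium pattern (n=2): 0.52085089 : 0.40169822 : 0.07745089
Element Zq pattern (n=1): 0.39393 : 0.60607
Convolve the two distributions (both contribute in 2-u steps):
  M: 0.52085089×0.39393 = 0.205179
  M+2: 0.52085089×0.60607 + 0.40169822×0.39393 = 0.473913
  M+4: 0.40169822×0.60607 + 0.07745089×0.39393 = 0.273967
  M+6: 0.07745089×0.60607 = 0.046941
Scale to base peak (0.473913) = 100: 43.29 : 100.00 : 57.81 : 9.90

43.29 : 100.00 : 57.81 : 9.90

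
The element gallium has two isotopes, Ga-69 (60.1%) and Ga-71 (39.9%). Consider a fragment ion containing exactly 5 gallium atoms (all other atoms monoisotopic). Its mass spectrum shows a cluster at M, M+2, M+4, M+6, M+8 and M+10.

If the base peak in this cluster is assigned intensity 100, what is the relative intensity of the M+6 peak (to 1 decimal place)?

66.4

(0.601 + 0.399)^5 gives M 0.0784, M+2 0.2603, M+4 0.3456, M+6 0.2294, M+8 0.0762, M+10 0.0101; the largest is M+4.
P(M+4) = C(5,2) × 0.601^3 × 0.399^2 = 10 × 0.2170818 × 0.159201 = 0.345596 (base)
P(M+6) = C(5,3) × 0.601^2 × 0.399^3 = 10 × 0.361201 × 0.0635212 = 0.229439
Relative intensity = 0.229439 / 0.345596 × 100 = 66.4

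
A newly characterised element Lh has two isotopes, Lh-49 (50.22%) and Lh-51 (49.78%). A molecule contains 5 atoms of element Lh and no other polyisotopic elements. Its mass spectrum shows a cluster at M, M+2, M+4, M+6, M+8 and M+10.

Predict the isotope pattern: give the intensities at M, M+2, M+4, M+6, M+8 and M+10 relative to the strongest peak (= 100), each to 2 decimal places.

The 5 Lh atoms are independent, so intensities follow the terms of (0.5022 + 0.4978)^5.
P(M) = 0.5022^5 = 0.031944
P(M+2) = 5 × 0.5022^4 × 0.4978^1 = 0.158319
P(M+4) = 10 × 0.5022^3 × 0.4978^2 = 0.313863
P(M+6) = 10 × 0.5022^2 × 0.4978^3 = 0.311113
P(M+8) = 5 × 0.5022^1 × 0.4978^4 = 0.154194
P(M+10) = 0.4978^5 = 0.030569
The M+4 peak is largest (0.313863); scaling to 100 gives 10.18 : 50.44 : 100.00 : 99.12 : 49.13 : 9.74.

10.18 : 50.44 : 100.00 : 99.12 : 49.13 : 9.74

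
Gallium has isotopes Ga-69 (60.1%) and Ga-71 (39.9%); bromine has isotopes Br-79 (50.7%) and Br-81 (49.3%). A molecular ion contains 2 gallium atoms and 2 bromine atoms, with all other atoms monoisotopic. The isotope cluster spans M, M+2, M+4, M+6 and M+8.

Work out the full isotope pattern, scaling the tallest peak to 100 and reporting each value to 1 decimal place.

Gallium pattern (n=2): 0.361201 : 0.479598 : 0.159201
Bromine pattern (n=2): 0.257049 : 0.499902 : 0.243049
Convolve the two distributions (both contribute in 2-u steps):
  M: 0.361201×0.257049 = 0.092846
  M+2: 0.361201×0.499902 + 0.479598×0.257049 = 0.303845
  M+4: 0.361201×0.243049 + 0.479598×0.499902 + 0.159201×0.257049 = 0.368464
  M+6: 0.479598×0.243049 + 0.159201×0.499902 = 0.196151
  M+8: 0.159201×0.243049 = 0.038694
Scale to base peak (0.368464) = 100: 25.2 : 82.5 : 100.0 : 53.2 : 10.5

25.2 : 82.5 : 100.0 : 53.2 : 10.5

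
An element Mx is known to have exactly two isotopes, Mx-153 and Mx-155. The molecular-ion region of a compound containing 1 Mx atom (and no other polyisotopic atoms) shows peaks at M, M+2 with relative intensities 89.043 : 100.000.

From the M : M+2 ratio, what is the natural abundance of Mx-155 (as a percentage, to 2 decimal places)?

Write p for the Mx-153 fraction. I(M+2)/I(M) = [C(1,1)·p^0·(1−p)] / p^1 = 1·(1−p)/p = 100.000/89.043 = 1.1231
(1−p)/p = 1.1231/1 = 1.1231  ⇒  p = 1/(1 + 1.1231) = 0.4710
Mx-153: 47.10%, Mx-155: 52.90%.

52.90%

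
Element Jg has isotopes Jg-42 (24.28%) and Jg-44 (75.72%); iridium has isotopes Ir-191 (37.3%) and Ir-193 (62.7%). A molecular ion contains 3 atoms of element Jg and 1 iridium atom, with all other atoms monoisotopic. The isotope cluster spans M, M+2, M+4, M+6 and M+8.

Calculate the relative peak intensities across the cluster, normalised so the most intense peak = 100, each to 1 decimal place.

1.3 : 13.9 : 56.6 : 100.0 : 64.2

Element Jg pattern (n=3): 0.01431351 : 0.133915 : 0.41762948 : 0.43414201
Iridium pattern (n=1): 0.3730 : 0.6270
Convolve the two distributions (both contribute in 2-u steps):
  M: 0.01431351×0.3730 = 0.005339
  M+2: 0.01431351×0.6270 + 0.133915×0.3730 = 0.058925
  M+4: 0.133915×0.6270 + 0.41762948×0.3730 = 0.239741
  M+6: 0.41762948×0.6270 + 0.43414201×0.3730 = 0.423789
  M+8: 0.43414201×0.6270 = 0.272207
Scale to base peak (0.423789) = 100: 1.3 : 13.9 : 56.6 : 100.0 : 64.2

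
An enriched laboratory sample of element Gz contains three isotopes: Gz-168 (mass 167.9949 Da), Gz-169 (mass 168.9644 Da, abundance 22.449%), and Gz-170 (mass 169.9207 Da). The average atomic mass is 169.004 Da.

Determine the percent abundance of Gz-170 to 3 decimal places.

The remaining 77.551% is split between Gz-168 (fraction x) and Gz-170 (fraction 0.77551 − x).
Substituting: 167.9949x + 169.9207(0.77551 − x) = 131.073181844
(167.9949 − 169.9207)x = -0.702020213  ⇒  x = 0.36453, y = 0.41098
Gz-168: 36.453%, Gz-170: 41.098%.

41.098%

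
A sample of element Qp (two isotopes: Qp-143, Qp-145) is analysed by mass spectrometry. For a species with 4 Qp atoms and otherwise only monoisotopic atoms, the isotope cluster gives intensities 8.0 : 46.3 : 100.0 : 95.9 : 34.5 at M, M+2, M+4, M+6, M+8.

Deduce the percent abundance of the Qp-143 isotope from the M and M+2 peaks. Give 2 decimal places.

40.87%

Write p for the Qp-143 fraction. I(M+2)/I(M) = [C(4,1)·p^3·(1−p)] / p^4 = 4·(1−p)/p = 46.3/8.0 = 5.7875
(1−p)/p = 5.7875/4 = 1.4469  ⇒  p = 1/(1 + 1.4469) = 0.4087
Qp-143: 40.87%, Qp-145: 59.13%.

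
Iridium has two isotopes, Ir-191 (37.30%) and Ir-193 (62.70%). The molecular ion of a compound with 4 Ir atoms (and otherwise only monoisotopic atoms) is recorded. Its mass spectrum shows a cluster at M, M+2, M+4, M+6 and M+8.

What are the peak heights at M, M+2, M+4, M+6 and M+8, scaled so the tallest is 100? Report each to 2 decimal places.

5.26 : 35.39 : 89.23 : 100.00 : 42.02

The 4 Ir atoms are independent, so intensities follow the terms of (0.3730 + 0.6270)^4.
P(M) = 0.3730^4 = 0.019357
P(M+2) = 4 × 0.3730^3 × 0.6270^1 = 0.130153
P(M+4) = 6 × 0.3730^2 × 0.6270^2 = 0.328174
P(M+6) = 4 × 0.3730^1 × 0.6270^3 = 0.367766
P(M+8) = 0.6270^4 = 0.154550
The M+6 peak is largest (0.367766); scaling to 100 gives 5.26 : 35.39 : 89.23 : 100.00 : 42.02.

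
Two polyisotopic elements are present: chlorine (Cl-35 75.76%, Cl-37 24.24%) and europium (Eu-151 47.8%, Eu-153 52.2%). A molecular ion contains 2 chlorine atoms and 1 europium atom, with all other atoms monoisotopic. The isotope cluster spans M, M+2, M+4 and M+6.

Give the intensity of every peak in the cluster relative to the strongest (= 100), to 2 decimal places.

57.74 : 100.00 : 46.26 : 6.45

Chlorine pattern (n=2): 0.57395776 : 0.36728448 : 0.05875776
Europium pattern (n=1): 0.4780 : 0.5220
Convolve the two distributions (both contribute in 2-u steps):
  M: 0.57395776×0.4780 = 0.274352
  M+2: 0.57395776×0.5220 + 0.36728448×0.4780 = 0.475168
  M+4: 0.36728448×0.5220 + 0.05875776×0.4780 = 0.219809
  M+6: 0.05875776×0.5220 = 0.030672
Scale to base peak (0.475168) = 100: 57.74 : 100.00 : 46.26 : 6.45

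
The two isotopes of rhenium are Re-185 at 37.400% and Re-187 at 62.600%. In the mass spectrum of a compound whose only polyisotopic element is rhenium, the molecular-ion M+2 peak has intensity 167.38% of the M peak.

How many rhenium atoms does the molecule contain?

For n independent Re atoms, I(M+2)/I(M) = n · (abundance Re-187) / (abundance Re-185) = n · 0.62600/0.37400.
n = 1.6738 × 0.37400/0.62600 = 1.00 ≈ 1

1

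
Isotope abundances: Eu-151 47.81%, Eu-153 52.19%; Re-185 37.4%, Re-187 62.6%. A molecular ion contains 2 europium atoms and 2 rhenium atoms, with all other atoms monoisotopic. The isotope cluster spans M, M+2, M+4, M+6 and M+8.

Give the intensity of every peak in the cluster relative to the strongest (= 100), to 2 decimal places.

8.85 : 48.94 : 100.00 : 89.42 : 29.54

Europium pattern (n=2): 0.22857961 : 0.49904078 : 0.27237961
Rhenium pattern (n=2): 0.139876 : 0.468248 : 0.391876
Convolve the two distributions (both contribute in 2-u steps):
  M: 0.22857961×0.139876 = 0.031973
  M+2: 0.22857961×0.468248 + 0.49904078×0.139876 = 0.176836
  M+4: 0.22857961×0.391876 + 0.49904078×0.468248 + 0.27237961×0.139876 = 0.361349
  M+6: 0.49904078×0.391876 + 0.27237961×0.468248 = 0.323103
  M+8: 0.27237961×0.391876 = 0.106739
Scale to base peak (0.361349) = 100: 8.85 : 48.94 : 100.00 : 89.42 : 29.54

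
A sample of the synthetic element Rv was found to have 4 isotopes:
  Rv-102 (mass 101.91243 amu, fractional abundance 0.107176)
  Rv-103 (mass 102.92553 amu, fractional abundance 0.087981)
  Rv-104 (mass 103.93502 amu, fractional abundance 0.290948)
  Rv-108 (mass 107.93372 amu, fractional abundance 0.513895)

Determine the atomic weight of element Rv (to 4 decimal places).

105.6843 amu

Average mass = Σ (abundance × isotope mass) = 0.107176 × 101.91243 + 0.087981 × 102.92553 + 0.290948 × 103.93502 + 0.513895 × 107.93372
= 10.922567 + 9.055491 + 30.239686 + 55.466599 = 105.684343 amu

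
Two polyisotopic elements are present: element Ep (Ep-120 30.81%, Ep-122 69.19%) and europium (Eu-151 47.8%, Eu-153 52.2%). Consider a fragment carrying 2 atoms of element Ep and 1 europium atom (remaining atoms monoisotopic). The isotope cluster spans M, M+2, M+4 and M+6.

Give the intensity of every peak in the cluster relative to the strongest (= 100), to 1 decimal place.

10.1 : 56.1 : 100.0 : 55.4

Element Ep pattern (n=2): 0.09492561 : 0.42634878 : 0.47872561
Europium pattern (n=1): 0.4780 : 0.5220
Convolve the two distributions (both contribute in 2-u steps):
  M: 0.09492561×0.4780 = 0.045374
  M+2: 0.09492561×0.5220 + 0.42634878×0.4780 = 0.253346
  M+4: 0.42634878×0.5220 + 0.47872561×0.4780 = 0.451385
  M+6: 0.47872561×0.5220 = 0.249895
Scale to base peak (0.451385) = 100: 10.1 : 56.1 : 100.0 : 55.4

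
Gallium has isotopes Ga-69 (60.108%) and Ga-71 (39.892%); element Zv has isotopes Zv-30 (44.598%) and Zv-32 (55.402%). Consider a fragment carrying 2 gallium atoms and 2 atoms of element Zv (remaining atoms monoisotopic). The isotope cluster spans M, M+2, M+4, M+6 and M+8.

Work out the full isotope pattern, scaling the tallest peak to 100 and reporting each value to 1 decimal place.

Gallium pattern (n=2): 0.36129717 : 0.47956567 : 0.15913717
Element Zv pattern (n=2): 0.19889816 : 0.49416368 : 0.30693816
Convolve the two distributions (both contribute in 2-u steps):
  M: 0.36129717×0.19889816 = 0.071861
  M+2: 0.36129717×0.49416368 + 0.47956567×0.19889816 = 0.273925
  M+4: 0.36129717×0.30693816 + 0.47956567×0.49416368 + 0.15913717×0.19889816 = 0.379532
  M+6: 0.47956567×0.30693816 + 0.15913717×0.49416368 = 0.225837
  M+8: 0.15913717×0.30693816 = 0.048845
Scale to base peak (0.379532) = 100: 18.9 : 72.2 : 100.0 : 59.5 : 12.9

18.9 : 72.2 : 100.0 : 59.5 : 12.9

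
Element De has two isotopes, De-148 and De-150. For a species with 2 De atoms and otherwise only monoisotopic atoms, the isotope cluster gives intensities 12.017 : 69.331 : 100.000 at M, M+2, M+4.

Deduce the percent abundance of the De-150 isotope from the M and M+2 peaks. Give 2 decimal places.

74.26%

If p is the fraction of De that is De-148, then I(M+2)/I(M) = [C(2,1)·p^1·(1−p)] / p^2 = 2·(1−p)/p = 69.331/12.017 = 5.7694
(1−p)/p = 5.7694/2 = 2.8847  ⇒  p = 1/(1 + 2.8847) = 0.2574
De-148: 25.74%, De-150: 74.26%.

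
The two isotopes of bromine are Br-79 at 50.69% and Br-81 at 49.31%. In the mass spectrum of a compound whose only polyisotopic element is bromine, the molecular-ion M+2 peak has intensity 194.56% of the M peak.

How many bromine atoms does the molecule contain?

The M+2/M ratio from n Br atoms is n · q/p = n · 0.4931/0.5069.
n = 1.9456 × 0.5069/0.4931 = 2.00 ≈ 2

2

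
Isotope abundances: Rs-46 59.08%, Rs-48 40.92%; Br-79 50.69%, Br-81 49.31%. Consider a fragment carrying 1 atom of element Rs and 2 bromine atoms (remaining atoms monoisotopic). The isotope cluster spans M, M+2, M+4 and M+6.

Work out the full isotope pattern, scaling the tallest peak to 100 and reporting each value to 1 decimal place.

Element Rs pattern (n=1): 0.5908 : 0.4092
Bromine pattern (n=2): 0.25694761 : 0.49990478 : 0.24314761
Convolve the two distributions (both contribute in 2-u steps):
  M: 0.5908×0.25694761 = 0.151805
  M+2: 0.5908×0.49990478 + 0.4092×0.25694761 = 0.400487
  M+4: 0.5908×0.24314761 + 0.4092×0.49990478 = 0.348213
  M+6: 0.4092×0.24314761 = 0.099496
Scale to base peak (0.400487) = 100: 37.9 : 100.0 : 86.9 : 24.8

37.9 : 100.0 : 86.9 : 24.8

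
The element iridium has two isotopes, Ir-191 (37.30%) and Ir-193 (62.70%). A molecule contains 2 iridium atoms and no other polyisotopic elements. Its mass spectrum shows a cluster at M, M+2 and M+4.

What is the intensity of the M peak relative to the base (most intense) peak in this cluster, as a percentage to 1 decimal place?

Binomial terms of (0.3730 + 0.6270)^2: M 0.1391, M+2 0.4677, M+4 0.3931 → M+2 is the base peak.
P(M+2) = C(2,1) × 0.3730^1 × 0.6270^1 = 2 × 0.3730 × 0.6270 = 0.467742 (base)
P(M) = C(2,0) × 0.3730^2 × 0.6270^0 = 1 × 0.139129 × 1.0000 = 0.139129
Relative intensity = 0.139129 / 0.467742 × 100 = 29.7

29.7%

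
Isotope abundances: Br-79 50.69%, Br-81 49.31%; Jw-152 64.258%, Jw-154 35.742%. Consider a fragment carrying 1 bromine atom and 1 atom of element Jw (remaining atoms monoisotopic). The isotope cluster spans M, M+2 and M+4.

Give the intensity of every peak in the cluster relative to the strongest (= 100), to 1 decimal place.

65.4 : 100.0 : 35.4

Bromine pattern (n=1): 0.5069 : 0.4931
Element Jw pattern (n=1): 0.64258 : 0.35742
Convolve the two distributions (both contribute in 2-u steps):
  M: 0.5069×0.64258 = 0.325724
  M+2: 0.5069×0.35742 + 0.4931×0.64258 = 0.498032
  M+4: 0.4931×0.35742 = 0.176244
Scale to base peak (0.498032) = 100: 65.4 : 100.0 : 35.4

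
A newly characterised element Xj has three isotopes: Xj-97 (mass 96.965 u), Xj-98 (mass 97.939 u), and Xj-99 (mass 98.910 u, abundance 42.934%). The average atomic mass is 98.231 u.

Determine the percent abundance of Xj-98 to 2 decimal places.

44.24%

Let x and y be the fractions of Xj-97 and Xj-98. Then x + y = 1 − 0.42934 = 0.57066 and 96.965x + 97.939y = 98.231 − 0.42934×98.910 = 55.7649806.
Substituting: 96.965x + 97.939(0.57066 − x) = 55.7649806
(96.965 − 97.939)x = -0.12488914  ⇒  x = 0.12822, y = 0.44244
Xj-97: 12.82%, Xj-98: 44.24%.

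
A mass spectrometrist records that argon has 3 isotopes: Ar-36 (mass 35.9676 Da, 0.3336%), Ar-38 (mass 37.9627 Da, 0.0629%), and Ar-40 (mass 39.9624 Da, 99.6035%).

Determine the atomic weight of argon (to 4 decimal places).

Average mass = Σ (abundance × isotope mass) = 0.003336 × 35.9676 + 0.000629 × 37.9627 + 0.996035 × 39.9624
= 0.11999 + 0.02388 + 39.80395 = 39.94782 Da

39.9478 Da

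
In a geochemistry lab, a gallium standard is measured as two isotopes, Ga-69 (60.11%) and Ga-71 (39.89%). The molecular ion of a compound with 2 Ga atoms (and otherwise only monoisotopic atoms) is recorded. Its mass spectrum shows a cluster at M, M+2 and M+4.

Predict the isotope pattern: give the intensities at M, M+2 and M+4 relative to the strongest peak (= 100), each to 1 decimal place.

75.3 : 100.0 : 33.2

Each Ga atom is independently Ga-69 (p = 0.6011) or Ga-71 (q = 0.3989); the cluster is the binomial expansion (p + q)^2.
P(M) = 0.6011^2 = 0.361321
P(M+2) = 2 × 0.6011^1 × 0.3989^1 = 0.479558
P(M+4) = 0.3989^2 = 0.159121
The M+2 peak is largest (0.479558); scaling to 100 gives 75.3 : 100.0 : 33.2.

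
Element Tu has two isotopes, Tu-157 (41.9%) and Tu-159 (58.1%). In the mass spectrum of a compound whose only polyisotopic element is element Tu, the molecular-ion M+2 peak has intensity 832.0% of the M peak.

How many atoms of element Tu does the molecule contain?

For n independent Tu atoms, I(M+2)/I(M) = n · (abundance Tu-159) / (abundance Tu-157) = n · 0.581/0.419.
n = 8.320 × 0.419/0.581 = 6.00 ≈ 6

6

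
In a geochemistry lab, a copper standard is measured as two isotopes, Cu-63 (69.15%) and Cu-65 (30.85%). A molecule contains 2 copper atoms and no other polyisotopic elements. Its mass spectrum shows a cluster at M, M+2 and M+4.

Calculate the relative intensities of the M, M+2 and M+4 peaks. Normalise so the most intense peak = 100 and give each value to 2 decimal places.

100.00 : 89.23 : 19.90

The 2 Cu atoms are independent, so intensities follow the terms of (0.6915 + 0.3085)^2.
P(M) = 0.6915^2 = 0.478172
P(M+2) = 2 × 0.6915^1 × 0.3085^1 = 0.426656
P(M+4) = 0.3085^2 = 0.095172
The M peak is largest (0.478172); scaling to 100 gives 100.00 : 89.23 : 19.90.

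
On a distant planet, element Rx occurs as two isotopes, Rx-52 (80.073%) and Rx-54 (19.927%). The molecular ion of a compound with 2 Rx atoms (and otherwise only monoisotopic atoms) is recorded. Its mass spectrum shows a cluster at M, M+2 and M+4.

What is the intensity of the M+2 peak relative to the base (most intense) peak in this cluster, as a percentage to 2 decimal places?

49.77%

Term probabilities: M 0.6412, M+2 0.3191, M+4 0.0397. Base peak = M.
P(M) = C(2,0) × 0.80073^2 × 0.19927^0 = 1 × 0.64116853 × 1.0000 = 0.641169 (base)
P(M+2) = C(2,1) × 0.80073^1 × 0.19927^1 = 2 × 0.80073 × 0.19927 = 0.319123
Relative intensity = 0.319123 / 0.641169 × 100 = 49.77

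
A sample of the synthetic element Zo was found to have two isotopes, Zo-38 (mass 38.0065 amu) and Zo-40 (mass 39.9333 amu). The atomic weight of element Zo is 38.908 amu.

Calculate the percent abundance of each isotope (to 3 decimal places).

Zo-38: 53.213%, Zo-40: 46.787%

Let x be the fractional abundance of Zo-38; then Zo-40 has abundance 1 − x.
38.0065·x + 39.9333·(1 − x) = 38.908
(38.0065 − 39.9333)·x = 38.908 − 39.9333
x = -1.0253 / -1.9268 = 0.53213 → 53.213% Zo-38, 46.787% Zo-40.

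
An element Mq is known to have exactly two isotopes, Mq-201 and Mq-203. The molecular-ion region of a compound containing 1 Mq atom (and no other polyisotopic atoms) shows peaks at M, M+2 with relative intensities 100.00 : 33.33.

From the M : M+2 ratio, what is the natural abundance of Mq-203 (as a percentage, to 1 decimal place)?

25.0%

Write p for the Mq-201 fraction. I(M+2)/I(M) = [C(1,1)·p^0·(1−p)] / p^1 = 1·(1−p)/p = 33.33/100.00 = 0.3333
(1−p)/p = 0.3333/1 = 0.3333  ⇒  p = 1/(1 + 0.3333) = 0.7500
Mq-201: 75.0%, Mq-203: 25.0%.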